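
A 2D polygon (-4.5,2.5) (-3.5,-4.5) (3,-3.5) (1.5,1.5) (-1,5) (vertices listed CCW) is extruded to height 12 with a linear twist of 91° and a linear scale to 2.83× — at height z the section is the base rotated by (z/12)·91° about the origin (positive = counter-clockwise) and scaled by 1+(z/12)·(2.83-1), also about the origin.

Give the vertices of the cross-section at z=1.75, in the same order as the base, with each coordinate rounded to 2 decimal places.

Cross-section at z=1.75: (-6.28,1.77) (-3.01,-6.57) (4.72,-3.44) (1.41,2.29) (-2.69,5.87)

t = z/height = 1.75/12 = 0.145833
s = 1 + (scale-1)·z/height = 1 + (2.83-1)·1.75/12 = 1.266875
θ = twist·z/height = 91°·1.75/12 = 13.2708° = 0.231620 rad
cos θ = 0.973296, sin θ = 0.229554 (intermediates below are computed at full precision and shown rounded to 5 d.p.)
v1: (-4.5,2.5) → rotate → (-4.95372,1.40025) → ×s → (-6.27574,1.77394) → (-6.28,1.77)
v2: (-3.5,-4.5) → rotate → (-2.37354,-5.18327) → ×s → (-3.00698,-6.56656) → (-3.01,-6.57)
v3: (3,-3.5) → rotate → (3.72333,-2.71787) → ×s → (4.71699,-3.44320) → (4.72,-3.44)
v4: (1.5,1.5) → rotate → (1.11561,1.80428) → ×s → (1.41334,2.28579) → (1.41,2.29)
v5: (-1,5) → rotate → (-2.12107,4.63692) → ×s → (-2.68713,5.87440) → (-2.69,5.87)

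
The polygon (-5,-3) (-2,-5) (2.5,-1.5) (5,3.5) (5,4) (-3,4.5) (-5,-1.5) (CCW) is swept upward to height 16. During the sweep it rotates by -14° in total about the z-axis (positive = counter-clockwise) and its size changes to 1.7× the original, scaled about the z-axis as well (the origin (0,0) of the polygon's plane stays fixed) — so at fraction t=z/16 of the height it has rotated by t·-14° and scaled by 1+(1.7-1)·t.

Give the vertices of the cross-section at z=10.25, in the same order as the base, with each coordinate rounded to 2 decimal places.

Cross-section at z=10.25: (-7.83,-3.16) (-3.99,-6.70) (3.24,-2.71) (7.94,3.88) (8.06,4.59) (-3.28,7.12) (-7.49,-1.02)

t = z/height = 10.25/16 = 0.640625
s = 1 + (scale-1)·z/height = 1 + (1.7-1)·10.25/16 = 1.448438
θ = twist·z/height = -14°·10.25/16 = -8.9688° = -0.156534 rad
cos θ = 0.987774, sin θ = -0.155896 (intermediates below are computed at full precision and shown rounded to 5 d.p.)
v1: (-5,-3) → rotate → (-5.40655,-2.18384) → ×s → (-7.83106,-3.16316) → (-7.83,-3.16)
v2: (-2,-5) → rotate → (-2.75503,-4.62708) → ×s → (-3.99048,-6.70203) → (-3.99,-6.70)
v3: (2.5,-1.5) → rotate → (2.23559,-1.87140) → ×s → (3.23811,-2.71061) → (3.24,-2.71)
v4: (5,3.5) → rotate → (5.48450,2.67773) → ×s → (7.94396,3.87852) → (7.94,3.88)
v5: (5,4) → rotate → (5.56245,3.17162) → ×s → (8.05686,4.59389) → (8.06,4.59)
v6: (-3,4.5) → rotate → (-2.26179,4.91267) → ×s → (-3.27606,7.11569) → (-3.28,7.12)
v7: (-5,-1.5) → rotate → (-5.17271,-0.70218) → ×s → (-7.49235,-1.01707) → (-7.49,-1.02)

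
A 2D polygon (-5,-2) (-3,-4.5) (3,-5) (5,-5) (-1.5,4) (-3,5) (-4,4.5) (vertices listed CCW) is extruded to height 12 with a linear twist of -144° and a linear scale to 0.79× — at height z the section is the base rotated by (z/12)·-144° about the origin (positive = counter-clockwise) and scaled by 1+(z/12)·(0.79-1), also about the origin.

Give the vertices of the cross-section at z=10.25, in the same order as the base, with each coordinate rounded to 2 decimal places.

t = z/height = 10.25/12 = 0.854167
s = 1 + (scale-1)·z/height = 1 + (0.79-1)·10.25/12 = 0.820625
θ = twist·z/height = -144°·10.25/12 = -123.0000° = -2.146755 rad
cos θ = -0.544639, sin θ = -0.838671 (intermediates below are computed at full precision and shown rounded to 5 d.p.)
v1: (-5,-2) → rotate → (1.04585,5.28263) → ×s → (0.85825,4.33506) → (0.86,4.34)
v2: (-3,-4.5) → rotate → (-2.14010,4.96689) → ×s → (-1.75622,4.07595) → (-1.76,4.08)
v3: (3,-5) → rotate → (-5.82727,0.20718) → ×s → (-4.78200,0.17002) → (-4.78,0.17)
v4: (5,-5) → rotate → (-6.91655,-1.47016) → ×s → (-5.67589,-1.20645) → (-5.68,-1.21)
v5: (-1.5,4) → rotate → (4.17164,-0.92055) → ×s → (3.42335,-0.75543) → (3.42,-0.76)
v6: (-3,5) → rotate → (5.82727,-0.20718) → ×s → (4.78200,-0.17002) → (4.78,-0.17)
v7: (-4,4.5) → rotate → (5.95257,0.90381) → ×s → (4.88483,0.74169) → (4.88,0.74)

Cross-section at z=10.25: (0.86,4.34) (-1.76,4.08) (-4.78,0.17) (-5.68,-1.21) (3.42,-0.76) (4.78,-0.17) (4.88,0.74)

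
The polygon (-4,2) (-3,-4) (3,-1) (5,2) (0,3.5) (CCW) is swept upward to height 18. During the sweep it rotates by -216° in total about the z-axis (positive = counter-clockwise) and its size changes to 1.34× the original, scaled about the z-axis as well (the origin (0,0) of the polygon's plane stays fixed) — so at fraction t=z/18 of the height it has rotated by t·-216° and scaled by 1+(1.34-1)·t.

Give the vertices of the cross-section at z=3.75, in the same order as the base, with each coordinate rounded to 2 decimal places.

Cross-section at z=3.75: (-1.51,4.54) (-5.30,-0.76) (1.51,-3.03) (5.30,-2.27) (2.65,2.65)

t = z/height = 3.75/18 = 0.208333
s = 1 + (scale-1)·z/height = 1 + (1.34-1)·3.75/18 = 1.070833
θ = twist·z/height = -216°·3.75/18 = -45.0000° = -0.785398 rad
cos θ = 0.707107, sin θ = -0.707107 (intermediates below are computed at full precision and shown rounded to 5 d.p.)
v1: (-4,2) → rotate → (-1.41421,4.24264) → ×s → (-1.51439,4.54316) → (-1.51,4.54)
v2: (-3,-4) → rotate → (-4.94975,-0.70711) → ×s → (-5.30035,-0.75719) → (-5.30,-0.76)
v3: (3,-1) → rotate → (1.41421,-2.82843) → ×s → (1.51439,-3.02877) → (1.51,-3.03)
v4: (5,2) → rotate → (4.94975,-2.12132) → ×s → (5.30035,-2.27158) → (5.30,-2.27)
v5: (0,3.5) → rotate → (2.47487,2.47487) → ×s → (2.65018,2.65018) → (2.65,2.65)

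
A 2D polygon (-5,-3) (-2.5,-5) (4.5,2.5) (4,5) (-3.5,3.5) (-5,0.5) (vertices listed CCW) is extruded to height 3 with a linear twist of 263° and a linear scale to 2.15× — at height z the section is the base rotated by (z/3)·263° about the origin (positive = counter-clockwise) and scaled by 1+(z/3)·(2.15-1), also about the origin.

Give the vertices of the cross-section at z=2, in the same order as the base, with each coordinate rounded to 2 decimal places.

Cross-section at z=2: (9.24,4.56) (5.12,8.44) (-8.28,-3.76) (-7.76,-8.23) (5.66,-6.67) (8.73,-1.60)

t = z/height = 2/3 = 0.666667
s = 1 + (scale-1)·z/height = 1 + (2.15-1)·2/3 = 1.766667
θ = twist·z/height = 263°·2/3 = 175.3333° = 3.060144 rad
cos θ = -0.996685, sin θ = 0.081359 (intermediates below are computed at full precision and shown rounded to 5 d.p.)
v1: (-5,-3) → rotate → (5.22750,2.58326) → ×s → (9.23525,4.56376) → (9.24,4.56)
v2: (-2.5,-5) → rotate → (2.89851,4.78003) → ×s → (5.12069,8.44472) → (5.12,8.44)
v3: (4.5,2.5) → rotate → (-4.68848,-2.12560) → ×s → (-8.28298,-3.75522) → (-8.28,-3.76)
v4: (4,5) → rotate → (-4.39353,-4.65799) → ×s → (-7.76191,-8.22912) → (-7.76,-8.23)
v5: (-3.5,3.5) → rotate → (3.20364,-3.77315) → ×s → (5.65977,-6.66590) → (5.66,-6.67)
v6: (-5,0.5) → rotate → (4.94275,-0.90514) → ×s → (8.73218,-1.59907) → (8.73,-1.60)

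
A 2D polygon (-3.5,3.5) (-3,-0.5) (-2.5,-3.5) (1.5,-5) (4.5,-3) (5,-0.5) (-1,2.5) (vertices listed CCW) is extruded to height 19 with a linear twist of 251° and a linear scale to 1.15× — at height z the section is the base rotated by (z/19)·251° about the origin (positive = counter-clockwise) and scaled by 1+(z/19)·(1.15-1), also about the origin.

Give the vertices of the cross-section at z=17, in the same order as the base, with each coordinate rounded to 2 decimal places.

t = z/height = 17/19 = 0.894737
s = 1 + (scale-1)·z/height = 1 + (1.15-1)·17/19 = 1.134211
θ = twist·z/height = 251°·17/19 = 224.5789° = 3.919642 rad
cos θ = -0.712284, sin θ = -0.701891 (intermediates below are computed at full precision and shown rounded to 5 d.p.)
v1: (-3.5,3.5) → rotate → (4.94961,-0.03637) → ×s → (5.61390,-0.04126) → (5.61,-0.04)
v2: (-3,-0.5) → rotate → (1.78591,2.46182) → ×s → (2.02559,2.79222) → (2.03,2.79)
v3: (-2.5,-3.5) → rotate → (-0.67591,4.24772) → ×s → (-0.76662,4.81781) → (-0.77,4.82)
v4: (1.5,-5) → rotate → (-4.57788,2.50858) → ×s → (-5.19228,2.84526) → (-5.19,2.85)
v5: (4.5,-3) → rotate → (-5.31095,-1.02166) → ×s → (-6.02374,-1.15878) → (-6.02,-1.16)
v6: (5,-0.5) → rotate → (-3.91237,-3.15331) → ×s → (-4.43745,-3.57652) → (-4.44,-3.58)
v7: (-1,2.5) → rotate → (2.46701,-1.07882) → ×s → (2.79811,-1.22361) → (2.80,-1.22)

Cross-section at z=17: (5.61,-0.04) (2.03,2.79) (-0.77,4.82) (-5.19,2.85) (-6.02,-1.16) (-4.44,-3.58) (2.80,-1.22)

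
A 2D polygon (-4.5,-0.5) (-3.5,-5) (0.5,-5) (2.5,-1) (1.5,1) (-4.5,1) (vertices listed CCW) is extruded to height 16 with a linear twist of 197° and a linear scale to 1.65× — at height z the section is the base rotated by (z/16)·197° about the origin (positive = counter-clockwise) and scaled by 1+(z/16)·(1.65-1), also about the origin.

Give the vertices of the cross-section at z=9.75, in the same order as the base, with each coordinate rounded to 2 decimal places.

Cross-section at z=9.75: (3.75,-5.09) (8.49,-0.73) (5.69,4.10) (-0.54,3.72) (-2.26,1.11) (1.94,-6.14)

t = z/height = 9.75/16 = 0.609375
s = 1 + (scale-1)·z/height = 1 + (1.65-1)·9.75/16 = 1.396094
θ = twist·z/height = 197°·9.75/16 = 120.0469° = 2.095213 rad
cos θ = -0.500708, sin θ = 0.865616 (intermediates below are computed at full precision and shown rounded to 5 d.p.)
v1: (-4.5,-0.5) → rotate → (2.68600,-3.64492) → ×s → (3.74990,-5.08865) → (3.75,-5.09)
v2: (-3.5,-5) → rotate → (6.08056,-0.52611) → ×s → (8.48903,-0.73451) → (8.49,-0.73)
v3: (0.5,-5) → rotate → (4.07773,2.93635) → ×s → (5.69289,4.09942) → (5.69,4.10)
v4: (2.5,-1) → rotate → (-0.38615,2.66475) → ×s → (-0.53911,3.72024) → (-0.54,3.72)
v5: (1.5,1) → rotate → (-1.61668,0.79772) → ×s → (-2.25703,1.11369) → (-2.26,1.11)
v6: (-4.5,1) → rotate → (1.38757,-4.39598) → ×s → (1.93718,-6.13720) → (1.94,-6.14)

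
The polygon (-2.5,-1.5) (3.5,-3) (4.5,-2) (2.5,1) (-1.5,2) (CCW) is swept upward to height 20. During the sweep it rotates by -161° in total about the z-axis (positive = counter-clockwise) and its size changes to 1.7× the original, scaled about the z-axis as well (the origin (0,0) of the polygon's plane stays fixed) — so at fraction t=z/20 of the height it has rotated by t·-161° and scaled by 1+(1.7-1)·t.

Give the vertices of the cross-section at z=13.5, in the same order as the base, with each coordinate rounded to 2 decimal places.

Cross-section at z=13.5: (-0.91,4.19) (-5.84,-3.47) (-4.91,-5.33) (0.22,-3.96) (3.50,1.15)

t = z/height = 13.5/20 = 0.675
s = 1 + (scale-1)·z/height = 1 + (1.7-1)·13.5/20 = 1.472500
θ = twist·z/height = -161°·13.5/20 = -108.6750° = -1.896737 rad
cos θ = -0.320200, sin θ = -0.947350 (intermediates below are computed at full precision and shown rounded to 5 d.p.)
v1: (-2.5,-1.5) → rotate → (-0.62053,2.84867) → ×s → (-0.91372,4.19467) → (-0.91,4.19)
v2: (3.5,-3) → rotate → (-3.96275,-2.35513) → ×s → (-5.83515,-3.46792) → (-5.84,-3.47)
v3: (4.5,-2) → rotate → (-3.33560,-3.62268) → ×s → (-4.91167,-5.33439) → (-4.91,-5.33)
v4: (2.5,1) → rotate → (0.14685,-2.68857) → ×s → (0.21624,-3.95893) → (0.22,-3.96)
v5: (-1.5,2) → rotate → (2.37500,0.78063) → ×s → (3.49719,1.14947) → (3.50,1.15)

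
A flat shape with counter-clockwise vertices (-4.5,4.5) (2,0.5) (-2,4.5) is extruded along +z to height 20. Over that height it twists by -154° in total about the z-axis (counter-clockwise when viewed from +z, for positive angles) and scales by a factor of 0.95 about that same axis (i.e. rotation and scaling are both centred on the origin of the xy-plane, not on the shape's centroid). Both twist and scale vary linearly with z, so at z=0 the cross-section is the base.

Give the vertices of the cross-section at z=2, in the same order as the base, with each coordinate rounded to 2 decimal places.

Cross-section at z=2: (-3.13,5.51) (2.05,-0.05) (-0.73,4.85)

t = z/height = 2/20 = 0.1
s = 1 + (scale-1)·z/height = 1 + (0.95-1)·2/20 = 0.995000
θ = twist·z/height = -154°·2/20 = -15.4000° = -0.268781 rad
cos θ = 0.964095, sin θ = -0.265556 (intermediates below are computed at full precision and shown rounded to 5 d.p.)
v1: (-4.5,4.5) → rotate → (-3.14343,5.53343) → ×s → (-3.12771,5.50576) → (-3.13,5.51)
v2: (2,0.5) → rotate → (2.06097,-0.04906) → ×s → (2.05066,-0.04882) → (2.05,-0.05)
v3: (-2,4.5) → rotate → (-0.73319,4.86954) → ×s → (-0.72952,4.84519) → (-0.73,4.85)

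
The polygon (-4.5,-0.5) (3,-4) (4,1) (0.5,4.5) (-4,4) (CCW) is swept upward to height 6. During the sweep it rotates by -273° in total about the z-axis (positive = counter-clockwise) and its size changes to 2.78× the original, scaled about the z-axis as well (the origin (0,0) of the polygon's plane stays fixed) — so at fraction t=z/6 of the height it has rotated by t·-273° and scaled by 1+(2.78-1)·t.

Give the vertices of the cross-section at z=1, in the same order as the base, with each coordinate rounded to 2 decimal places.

Cross-section at z=1: (-4.55,3.71) (-0.97,-6.41) (4.56,-2.79) (4.62,3.63) (0.06,7.33)

t = z/height = 1/6 = 0.166667
s = 1 + (scale-1)·z/height = 1 + (2.78-1)·1/6 = 1.296667
θ = twist·z/height = -273°·1/6 = -45.5000° = -0.794125 rad
cos θ = 0.700909, sin θ = -0.713250 (intermediates below are computed at full precision and shown rounded to 5 d.p.)
v1: (-4.5,-0.5) → rotate → (-3.51072,2.85917) → ×s → (-4.55223,3.70739) → (-4.55,3.71)
v2: (3,-4) → rotate → (-0.75027,-4.94339) → ×s → (-0.97286,-6.40993) → (-0.97,-6.41)
v3: (4,1) → rotate → (3.51689,-2.15209) → ×s → (4.56023,-2.79055) → (4.56,-2.79)
v4: (0.5,4.5) → rotate → (3.56008,2.79747) → ×s → (4.61624,3.62738) → (4.62,3.63)
v5: (-4,4) → rotate → (0.04936,5.65664) → ×s → (0.06401,7.33478) → (0.06,7.33)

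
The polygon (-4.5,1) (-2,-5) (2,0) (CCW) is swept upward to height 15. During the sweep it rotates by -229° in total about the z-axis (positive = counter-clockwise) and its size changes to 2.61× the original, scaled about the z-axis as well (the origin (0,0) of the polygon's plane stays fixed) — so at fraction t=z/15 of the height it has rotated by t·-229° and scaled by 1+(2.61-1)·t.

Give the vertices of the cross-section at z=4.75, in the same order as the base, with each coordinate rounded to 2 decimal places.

Cross-section at z=4.75: (-0.60,6.93) (-8.11,0.61) (0.91,-2.88)

t = z/height = 4.75/15 = 0.316667
s = 1 + (scale-1)·z/height = 1 + (2.61-1)·4.75/15 = 1.509833
θ = twist·z/height = -229°·4.75/15 = -72.5167° = -1.265655 rad
cos θ = 0.300428, sin θ = -0.953804 (intermediates below are computed at full precision and shown rounded to 5 d.p.)
v1: (-4.5,1) → rotate → (-0.39812,4.59255) → ×s → (-0.60110,6.93398) → (-0.60,6.93)
v2: (-2,-5) → rotate → (-5.36988,0.40547) → ×s → (-8.10762,0.61219) → (-8.11,0.61)
v3: (2,0) → rotate → (0.60086,-1.90761) → ×s → (0.90719,-2.88017) → (0.91,-2.88)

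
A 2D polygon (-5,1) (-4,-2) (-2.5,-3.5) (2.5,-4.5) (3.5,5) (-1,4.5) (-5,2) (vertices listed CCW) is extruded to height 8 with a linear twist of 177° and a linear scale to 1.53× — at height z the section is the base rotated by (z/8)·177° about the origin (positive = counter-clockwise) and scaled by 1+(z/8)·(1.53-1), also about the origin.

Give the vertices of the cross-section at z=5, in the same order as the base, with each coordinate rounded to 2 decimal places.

t = z/height = 5/8 = 0.625
s = 1 + (scale-1)·z/height = 1 + (1.53-1)·5/8 = 1.331250
θ = twist·z/height = 177°·5/8 = 110.6250° = 1.930770 rad
cos θ = -0.352250, sin θ = 0.935906 (intermediates below are computed at full precision and shown rounded to 5 d.p.)
v1: (-5,1) → rotate → (0.82534,-5.03178) → ×s → (1.09874,-6.69856) → (1.10,-6.70)
v2: (-4,-2) → rotate → (3.28081,-3.03912) → ×s → (4.36758,-4.04583) → (4.37,-4.05)
v3: (-2.5,-3.5) → rotate → (4.15630,-1.10689) → ×s → (5.53307,-1.47355) → (5.53,-1.47)
v4: (2.5,-4.5) → rotate → (3.33095,3.92489) → ×s → (4.43433,5.22501) → (4.43,5.23)
v5: (3.5,5) → rotate → (-5.91240,1.51442) → ×s → (-7.87089,2.01607) → (-7.87,2.02)
v6: (-1,4.5) → rotate → (-3.85933,-2.52103) → ×s → (-5.13773,-3.35612) → (-5.14,-3.36)
v7: (-5,2) → rotate → (-0.11056,-5.38403) → ×s → (-0.14719,-7.16749) → (-0.15,-7.17)

Cross-section at z=5: (1.10,-6.70) (4.37,-4.05) (5.53,-1.47) (4.43,5.23) (-7.87,2.02) (-5.14,-3.36) (-0.15,-7.17)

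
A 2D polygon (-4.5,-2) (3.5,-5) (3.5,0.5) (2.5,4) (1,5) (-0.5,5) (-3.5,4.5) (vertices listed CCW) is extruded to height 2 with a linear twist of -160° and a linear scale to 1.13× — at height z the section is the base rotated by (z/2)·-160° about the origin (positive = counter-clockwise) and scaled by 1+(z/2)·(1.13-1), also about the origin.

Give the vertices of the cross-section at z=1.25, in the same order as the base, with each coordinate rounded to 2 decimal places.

t = z/height = 1.25/2 = 0.625
s = 1 + (scale-1)·z/height = 1 + (1.13-1)·1.25/2 = 1.081250
θ = twist·z/height = -160°·1.25/2 = -100.0000° = -1.745329 rad
cos θ = -0.173648, sin θ = -0.984808 (intermediates below are computed at full precision and shown rounded to 5 d.p.)
v1: (-4.5,-2) → rotate → (-1.18820,4.77893) → ×s → (-1.28474,5.16722) → (-1.28,5.17)
v2: (3.5,-5) → rotate → (-5.53181,-2.57859) → ×s → (-5.98127,-2.78810) → (-5.98,-2.79)
v3: (3.5,0.5) → rotate → (-0.11536,-3.53365) → ×s → (-0.12474,-3.82076) → (-0.12,-3.82)
v4: (2.5,4) → rotate → (3.50511,-3.15661) → ×s → (3.78990,-3.41309) → (3.79,-3.41)
v5: (1,5) → rotate → (4.75039,-1.85305) → ×s → (5.13636,-2.00361) → (5.14,-2.00)
v6: (-0.5,5) → rotate → (5.01086,-0.37584) → ×s → (5.41800,-0.40637) → (5.42,-0.41)
v7: (-3.5,4.5) → rotate → (5.03940,2.66541) → ×s → (5.44886,2.88197) → (5.45,2.88)

Cross-section at z=1.25: (-1.28,5.17) (-5.98,-2.79) (-0.12,-3.82) (3.79,-3.41) (5.14,-2.00) (5.42,-0.41) (5.45,2.88)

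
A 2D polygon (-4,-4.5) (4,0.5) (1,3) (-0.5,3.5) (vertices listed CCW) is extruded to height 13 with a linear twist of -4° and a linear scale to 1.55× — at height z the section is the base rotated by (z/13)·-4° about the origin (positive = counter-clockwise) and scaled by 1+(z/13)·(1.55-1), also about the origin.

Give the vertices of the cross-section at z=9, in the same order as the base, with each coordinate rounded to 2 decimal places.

Cross-section at z=9: (-5.82,-5.94) (5.55,0.42) (1.58,4.07) (-0.46,4.86)

t = z/height = 9/13 = 0.692308
s = 1 + (scale-1)·z/height = 1 + (1.55-1)·9/13 = 1.380769
θ = twist·z/height = -4°·9/13 = -2.7692° = -0.048332 rad
cos θ = 0.998832, sin θ = -0.048313 (intermediates below are computed at full precision and shown rounded to 5 d.p.)
v1: (-4,-4.5) → rotate → (-4.21274,-4.30149) → ×s → (-5.81682,-5.93937) → (-5.82,-5.94)
v2: (4,0.5) → rotate → (4.01949,0.30616) → ×s → (5.54998,0.42274) → (5.55,0.42)
v3: (1,3) → rotate → (1.14377,2.94818) → ×s → (1.57929,4.07076) → (1.58,4.07)
v4: (-0.5,3.5) → rotate → (-0.33032,3.52007) → ×s → (-0.45609,4.86040) → (-0.46,4.86)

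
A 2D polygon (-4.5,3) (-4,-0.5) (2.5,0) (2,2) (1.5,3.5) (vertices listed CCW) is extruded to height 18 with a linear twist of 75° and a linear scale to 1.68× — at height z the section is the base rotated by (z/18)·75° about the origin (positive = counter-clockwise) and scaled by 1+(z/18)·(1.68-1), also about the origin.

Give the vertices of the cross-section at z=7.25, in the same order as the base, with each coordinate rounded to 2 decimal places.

Cross-section at z=7.25: (-6.88,0.42) (-4.08,-3.11) (2.75,1.60) (0.92,3.48) (-0.59,4.81)

t = z/height = 7.25/18 = 0.402778
s = 1 + (scale-1)·z/height = 1 + (1.68-1)·7.25/18 = 1.273889
θ = twist·z/height = 75°·7.25/18 = 30.2083° = 0.527235 rad
cos θ = 0.864202, sin θ = 0.503146 (intermediates below are computed at full precision and shown rounded to 5 d.p.)
v1: (-4.5,3) → rotate → (-5.39834,0.32845) → ×s → (-6.87689,0.41841) → (-6.88,0.42)
v2: (-4,-0.5) → rotate → (-3.20523,-2.44468) → ×s → (-4.08311,-3.11426) → (-4.08,-3.11)
v3: (2.5,0) → rotate → (2.16050,1.25786) → ×s → (2.75224,1.60238) → (2.75,1.60)
v4: (2,2) → rotate → (0.72211,2.73469) → ×s → (0.91989,3.48370) → (0.92,3.48)
v5: (1.5,3.5) → rotate → (-0.46471,3.77942) → ×s → (-0.59199,4.81457) → (-0.59,4.81)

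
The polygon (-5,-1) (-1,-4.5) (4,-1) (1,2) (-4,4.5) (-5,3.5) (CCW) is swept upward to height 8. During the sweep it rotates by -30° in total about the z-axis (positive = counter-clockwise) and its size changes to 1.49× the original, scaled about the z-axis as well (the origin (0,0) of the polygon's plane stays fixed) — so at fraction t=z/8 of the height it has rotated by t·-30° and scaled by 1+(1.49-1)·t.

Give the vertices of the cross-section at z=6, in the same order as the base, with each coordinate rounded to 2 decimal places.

t = z/height = 6/8 = 0.75
s = 1 + (scale-1)·z/height = 1 + (1.49-1)·6/8 = 1.367500
θ = twist·z/height = -30°·6/8 = -22.5000° = -0.392699 rad
cos θ = 0.923880, sin θ = -0.382683 (intermediates below are computed at full precision and shown rounded to 5 d.p.)
v1: (-5,-1) → rotate → (-5.00208,0.98954) → ×s → (-6.84035,1.35319) → (-6.84,1.35)
v2: (-1,-4.5) → rotate → (-2.64595,-3.77477) → ×s → (-3.61834,-5.16200) → (-3.62,-5.16)
v3: (4,-1) → rotate → (3.31283,-2.45461) → ×s → (4.53030,-3.35668) → (4.53,-3.36)
v4: (1,2) → rotate → (1.68925,1.46508) → ×s → (2.31004,2.00349) → (2.31,2.00)
v5: (-4,4.5) → rotate → (-1.97344,5.68819) → ×s → (-2.69868,7.77860) → (-2.70,7.78)
v6: (-5,3.5) → rotate → (-3.28001,5.14700) → ×s → (-4.48541,7.03852) → (-4.49,7.04)

Cross-section at z=6: (-6.84,1.35) (-3.62,-5.16) (4.53,-3.36) (2.31,2.00) (-2.70,7.78) (-4.49,7.04)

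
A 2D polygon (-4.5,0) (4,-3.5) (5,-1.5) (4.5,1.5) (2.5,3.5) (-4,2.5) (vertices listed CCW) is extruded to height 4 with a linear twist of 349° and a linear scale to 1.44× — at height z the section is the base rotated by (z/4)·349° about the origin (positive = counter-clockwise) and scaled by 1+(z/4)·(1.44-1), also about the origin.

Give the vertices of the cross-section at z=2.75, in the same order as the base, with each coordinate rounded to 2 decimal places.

t = z/height = 2.75/4 = 0.6875
s = 1 + (scale-1)·z/height = 1 + (1.44-1)·2.75/4 = 1.302500
θ = twist·z/height = 349°·2.75/4 = 239.9375° = 4.187699 rad
cos θ = -0.500944, sin θ = -0.865479 (intermediates below are computed at full precision and shown rounded to 5 d.p.)
v1: (-4.5,0) → rotate → (2.25425,3.89466) → ×s → (2.93616,5.07279) → (2.94,5.07)
v2: (4,-3.5) → rotate → (-5.03296,-1.70861) → ×s → (-6.55542,-2.22547) → (-6.56,-2.23)
v3: (5,-1.5) → rotate → (-3.80294,-3.57598) → ×s → (-4.95333,-4.65771) → (-4.95,-4.66)
v4: (4.5,1.5) → rotate → (-0.95603,-4.64607) → ×s → (-1.24523,-6.05151) → (-1.25,-6.05)
v5: (2.5,3.5) → rotate → (1.77682,-3.91700) → ×s → (2.31430,-5.10190) → (2.31,-5.10)
v6: (-4,2.5) → rotate → (4.16748,2.20956) → ×s → (5.42814,2.87795) → (5.43,2.88)

Cross-section at z=2.75: (2.94,5.07) (-6.56,-2.23) (-4.95,-4.66) (-1.25,-6.05) (2.31,-5.10) (5.43,2.88)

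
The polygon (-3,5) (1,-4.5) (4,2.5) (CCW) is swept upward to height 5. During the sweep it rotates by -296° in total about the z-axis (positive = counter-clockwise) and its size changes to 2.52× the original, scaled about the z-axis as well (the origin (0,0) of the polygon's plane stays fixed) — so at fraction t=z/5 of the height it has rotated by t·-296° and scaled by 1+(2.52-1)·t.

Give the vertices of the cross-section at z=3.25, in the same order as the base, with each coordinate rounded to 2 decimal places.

t = z/height = 3.25/5 = 0.65
s = 1 + (scale-1)·z/height = 1 + (2.52-1)·3.25/5 = 1.988000
θ = twist·z/height = -296°·3.25/5 = -192.4000° = -3.358013 rad
cos θ = -0.976672, sin θ = 0.214735 (intermediates below are computed at full precision and shown rounded to 5 d.p.)
v1: (-3,5) → rotate → (1.85634,-5.52757) → ×s → (3.69040,-10.98880) → (3.69,-10.99)
v2: (1,-4.5) → rotate → (-0.01036,4.60976) → ×s → (-0.02060,9.16420) → (-0.02,9.16)
v3: (4,2.5) → rotate → (-4.44353,-1.58274) → ×s → (-8.83373,-3.14649) → (-8.83,-3.15)

Cross-section at z=3.25: (3.69,-10.99) (-0.02,9.16) (-8.83,-3.15)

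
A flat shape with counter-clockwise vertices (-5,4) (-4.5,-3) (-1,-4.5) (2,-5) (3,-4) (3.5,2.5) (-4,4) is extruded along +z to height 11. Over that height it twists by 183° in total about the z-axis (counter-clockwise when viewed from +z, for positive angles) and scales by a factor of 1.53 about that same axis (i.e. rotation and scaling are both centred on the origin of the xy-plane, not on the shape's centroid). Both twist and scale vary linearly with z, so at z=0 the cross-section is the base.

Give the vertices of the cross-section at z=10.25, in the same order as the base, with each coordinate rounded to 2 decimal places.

Cross-section at z=10.25: (6.38,-7.12) (7.37,3.31) (2.58,6.38) (-1.72,7.86) (-3.44,6.63) (-5.77,-2.82) (4.91,-6.88)

t = z/height = 10.25/11 = 0.931818
s = 1 + (scale-1)·z/height = 1 + (1.53-1)·10.25/11 = 1.493864
θ = twist·z/height = 183°·10.25/11 = 170.5227° = 2.976183 rad
cos θ = -0.986351, sin θ = 0.164656 (intermediates below are computed at full precision and shown rounded to 5 d.p.)
v1: (-5,4) → rotate → (4.27313,-4.76869) → ×s → (6.38347,-7.12377) → (6.38,-7.12)
v2: (-4.5,-3) → rotate → (4.93255,2.21810) → ×s → (7.36855,3.31354) → (7.37,3.31)
v3: (-1,-4.5) → rotate → (1.72730,4.27392) → ×s → (2.58036,6.38466) → (2.58,6.38)
v4: (2,-5) → rotate → (-1.14942,5.26107) → ×s → (-1.71708,7.85932) → (-1.72,7.86)
v5: (3,-4) → rotate → (-2.30043,4.43937) → ×s → (-3.43653,6.63182) → (-3.44,6.63)
v6: (3.5,2.5) → rotate → (-3.86387,-1.88958) → ×s → (-5.77209,-2.82278) → (-5.77,-2.82)
v7: (-4,4) → rotate → (3.28678,-4.60403) → ×s → (4.91000,-6.87779) → (4.91,-6.88)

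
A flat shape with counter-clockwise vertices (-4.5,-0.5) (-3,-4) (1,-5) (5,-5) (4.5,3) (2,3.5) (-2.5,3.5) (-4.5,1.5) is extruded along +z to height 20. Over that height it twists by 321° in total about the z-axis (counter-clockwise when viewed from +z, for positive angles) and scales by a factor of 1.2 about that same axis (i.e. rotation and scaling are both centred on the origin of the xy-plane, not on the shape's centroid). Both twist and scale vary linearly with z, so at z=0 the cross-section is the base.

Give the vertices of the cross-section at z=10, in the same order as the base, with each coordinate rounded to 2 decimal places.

Cross-section at z=10: (4.85,-1.13) (4.58,3.05) (0.80,5.55) (-3.35,7.02) (-5.77,-1.46) (-3.36,-2.89) (1.31,-4.55) (4.12,-3.21)

t = z/height = 10/20 = 0.5
s = 1 + (scale-1)·z/height = 1 + (1.2-1)·10/20 = 1.100000
θ = twist·z/height = 321°·10/20 = 160.5000° = 2.801253 rad
cos θ = -0.942641, sin θ = 0.333807 (intermediates below are computed at full precision and shown rounded to 5 d.p.)
v1: (-4.5,-0.5) → rotate → (4.40879,-1.03081) → ×s → (4.84967,-1.13389) → (4.85,-1.13)
v2: (-3,-4) → rotate → (4.16315,2.76915) → ×s → (4.57947,3.04606) → (4.58,3.05)
v3: (1,-5) → rotate → (0.72639,5.04701) → ×s → (0.79903,5.55172) → (0.80,5.55)
v4: (5,-5) → rotate → (-3.04417,6.38224) → ×s → (-3.34859,7.02047) → (-3.35,7.02)
v5: (4.5,3) → rotate → (-5.24331,-1.32579) → ×s → (-5.76764,-1.45837) → (-5.77,-1.46)
v6: (2,3.5) → rotate → (-3.05361,-2.63163) → ×s → (-3.35897,-2.89479) → (-3.36,-2.89)
v7: (-2.5,3.5) → rotate → (1.18828,-4.13376) → ×s → (1.30711,-4.54714) → (1.31,-4.55)
v8: (-4.5,1.5) → rotate → (3.74118,-2.91609) → ×s → (4.11529,-3.20770) → (4.12,-3.21)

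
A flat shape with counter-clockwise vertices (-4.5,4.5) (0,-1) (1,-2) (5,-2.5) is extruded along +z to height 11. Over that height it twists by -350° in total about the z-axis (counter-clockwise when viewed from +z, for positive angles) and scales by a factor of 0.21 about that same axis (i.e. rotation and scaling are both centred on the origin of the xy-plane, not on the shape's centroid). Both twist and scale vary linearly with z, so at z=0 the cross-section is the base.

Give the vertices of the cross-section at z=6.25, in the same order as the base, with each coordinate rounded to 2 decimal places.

Cross-section at z=6.25: (1.55,-3.15) (0.18,0.52) (-0.17,1.22) (-2.16,2.19)

t = z/height = 6.25/11 = 0.568182
s = 1 + (scale-1)·z/height = 1 + (0.21-1)·6.25/11 = 0.551136
θ = twist·z/height = -350°·6.25/11 = -198.8636° = -3.470825 rad
cos θ = -0.946291, sin θ = 0.323317 (intermediates below are computed at full precision and shown rounded to 5 d.p.)
v1: (-4.5,4.5) → rotate → (2.80338,-5.71323) → ×s → (1.54505,-3.14877) → (1.55,-3.15)
v2: (0,-1) → rotate → (0.32332,0.94629) → ×s → (0.17819,0.52154) → (0.18,0.52)
v3: (1,-2) → rotate → (-0.29966,2.21590) → ×s → (-0.16515,1.22126) → (-0.17,1.22)
v4: (5,-2.5) → rotate → (-3.92316,3.98231) → ×s → (-2.16220,2.19480) → (-2.16,2.19)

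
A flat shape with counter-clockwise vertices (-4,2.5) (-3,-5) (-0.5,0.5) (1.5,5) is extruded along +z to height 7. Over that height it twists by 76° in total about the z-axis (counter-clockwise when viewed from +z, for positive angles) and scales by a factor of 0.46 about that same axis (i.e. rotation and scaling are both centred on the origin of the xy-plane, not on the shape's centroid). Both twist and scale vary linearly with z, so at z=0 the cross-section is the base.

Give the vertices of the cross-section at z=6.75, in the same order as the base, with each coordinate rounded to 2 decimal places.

t = z/height = 6.75/7 = 0.964286
s = 1 + (scale-1)·z/height = 1 + (0.46-1)·6.75/7 = 0.479286
θ = twist·z/height = 76°·6.75/7 = 73.2857° = 1.279077 rad
cos θ = 0.287599, sin θ = 0.957751 (intermediates below are computed at full precision and shown rounded to 5 d.p.)
v1: (-4,2.5) → rotate → (-3.54477,-3.11200) → ×s → (-1.69896,-1.49154) → (-1.70,-1.49)
v2: (-3,-5) → rotate → (3.92596,-4.31125) → ×s → (1.88165,-2.06632) → (1.88,-2.07)
v3: (-0.5,0.5) → rotate → (-0.62268,-0.33508) → ×s → (-0.29844,-0.16060) → (-0.30,-0.16)
v4: (1.5,5) → rotate → (-4.35736,2.87462) → ×s → (-2.08842,1.37777) → (-2.09,1.38)

Cross-section at z=6.75: (-1.70,-1.49) (1.88,-2.07) (-0.30,-0.16) (-2.09,1.38)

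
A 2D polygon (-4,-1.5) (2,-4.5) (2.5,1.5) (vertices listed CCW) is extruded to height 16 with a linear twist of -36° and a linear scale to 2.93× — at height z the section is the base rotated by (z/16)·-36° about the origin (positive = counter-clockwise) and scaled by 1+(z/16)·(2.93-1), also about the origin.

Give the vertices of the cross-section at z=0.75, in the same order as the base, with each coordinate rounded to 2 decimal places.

Cross-section at z=0.75: (-4.41,-1.51) (2.04,-4.97) (2.77,1.55)

t = z/height = 0.75/16 = 0.046875
s = 1 + (scale-1)·z/height = 1 + (2.93-1)·0.75/16 = 1.090469
θ = twist·z/height = -36°·0.75/16 = -1.6875° = -0.029452 rad
cos θ = 0.999566, sin θ = -0.029448 (intermediates below are computed at full precision and shown rounded to 5 d.p.)
v1: (-4,-1.5) → rotate → (-4.04244,-1.38156) → ×s → (-4.40815,-1.50654) → (-4.41,-1.51)
v2: (2,-4.5) → rotate → (1.86662,-4.55694) → ×s → (2.03549,-4.96921) → (2.04,-4.97)
v3: (2.5,1.5) → rotate → (2.54309,1.42573) → ×s → (2.77316,1.55471) → (2.77,1.55)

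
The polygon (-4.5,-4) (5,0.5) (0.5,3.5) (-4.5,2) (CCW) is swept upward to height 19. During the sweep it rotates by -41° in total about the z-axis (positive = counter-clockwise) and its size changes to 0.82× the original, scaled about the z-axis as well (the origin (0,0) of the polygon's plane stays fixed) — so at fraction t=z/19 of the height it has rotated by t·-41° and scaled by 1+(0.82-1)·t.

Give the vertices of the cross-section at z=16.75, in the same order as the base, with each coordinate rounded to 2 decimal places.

t = z/height = 16.75/19 = 0.881579
s = 1 + (scale-1)·z/height = 1 + (0.82-1)·16.75/19 = 0.841316
θ = twist·z/height = -41°·16.75/19 = -36.1447° = -0.630845 rad
cos θ = 0.807530, sin θ = -0.589827 (intermediates below are computed at full precision and shown rounded to 5 d.p.)
v1: (-4.5,-4) → rotate → (-5.99319,-0.57590) → ×s → (-5.04217,-0.48451) → (-5.04,-0.48)
v2: (5,0.5) → rotate → (4.33256,-2.54537) → ×s → (3.64505,-2.14146) → (3.65,-2.14)
v3: (0.5,3.5) → rotate → (2.46816,2.53144) → ×s → (2.07650,2.12974) → (2.08,2.13)
v4: (-4.5,2) → rotate → (-2.45423,4.26928) → ×s → (-2.06478,3.59181) → (-2.06,3.59)

Cross-section at z=16.75: (-5.04,-0.48) (3.65,-2.14) (2.08,2.13) (-2.06,3.59)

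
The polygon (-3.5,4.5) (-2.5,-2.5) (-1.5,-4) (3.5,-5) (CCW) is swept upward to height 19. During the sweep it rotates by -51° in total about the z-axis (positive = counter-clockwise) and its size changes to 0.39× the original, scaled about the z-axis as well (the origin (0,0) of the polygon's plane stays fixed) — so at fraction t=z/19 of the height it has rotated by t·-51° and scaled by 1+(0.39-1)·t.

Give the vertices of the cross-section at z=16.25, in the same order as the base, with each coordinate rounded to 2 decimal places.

t = z/height = 16.25/19 = 0.855263
s = 1 + (scale-1)·z/height = 1 + (0.39-1)·16.25/19 = 0.478289
θ = twist·z/height = -51°·16.25/19 = -43.6184° = -0.761285 rad
cos θ = 0.723950, sin θ = -0.689852 (intermediates below are computed at full precision and shown rounded to 5 d.p.)
v1: (-3.5,4.5) → rotate → (0.57051,5.67226) → ×s → (0.27287,2.71298) → (0.27,2.71)
v2: (-2.5,-2.5) → rotate → (-3.53451,-0.08524) → ×s → (-1.69052,-0.04077) → (-1.69,-0.04)
v3: (-1.5,-4) → rotate → (-3.84533,-1.86102) → ×s → (-1.83918,-0.89011) → (-1.84,-0.89)
v4: (3.5,-5) → rotate → (-0.91544,-6.03423) → ×s → (-0.43784,-2.88611) → (-0.44,-2.89)

Cross-section at z=16.25: (0.27,2.71) (-1.69,-0.04) (-1.84,-0.89) (-0.44,-2.89)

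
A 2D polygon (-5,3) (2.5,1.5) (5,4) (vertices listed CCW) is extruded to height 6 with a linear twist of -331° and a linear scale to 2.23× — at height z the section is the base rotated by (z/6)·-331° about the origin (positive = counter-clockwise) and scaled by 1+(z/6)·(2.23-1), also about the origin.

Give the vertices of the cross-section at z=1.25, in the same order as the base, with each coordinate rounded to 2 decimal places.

Cross-section at z=1.25: (1.26,7.22) (2.89,-2.25) (6.95,-4.06)

t = z/height = 1.25/6 = 0.208333
s = 1 + (scale-1)·z/height = 1 + (2.23-1)·1.25/6 = 1.256250
θ = twist·z/height = -331°·1.25/6 = -68.9583° = -1.203550 rad
cos θ = 0.359047, sin θ = -0.933320 (intermediates below are computed at full precision and shown rounded to 5 d.p.)
v1: (-5,3) → rotate → (1.00472,5.74374) → ×s → (1.26219,7.21557) → (1.26,7.22)
v2: (2.5,1.5) → rotate → (2.29760,-1.79473) → ×s → (2.88636,-2.25463) → (2.89,-2.25)
v3: (5,4) → rotate → (5.52851,-3.23041) → ×s → (6.94519,-4.05820) → (6.95,-4.06)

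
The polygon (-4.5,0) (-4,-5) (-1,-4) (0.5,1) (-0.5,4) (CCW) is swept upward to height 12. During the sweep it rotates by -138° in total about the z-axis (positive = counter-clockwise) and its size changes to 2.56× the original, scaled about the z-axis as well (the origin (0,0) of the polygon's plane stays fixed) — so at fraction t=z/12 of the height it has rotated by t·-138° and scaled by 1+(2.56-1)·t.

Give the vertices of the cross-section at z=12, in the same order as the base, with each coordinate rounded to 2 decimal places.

t = z/height = 12/12 = 1
s = 1 + (scale-1)·z/height = 1 + (2.56-1)·12/12 = 2.560000
θ = twist·z/height = -138°·12/12 = -138.0000° = -2.408554 rad
cos θ = -0.743145, sin θ = -0.669131 (intermediates below are computed at full precision and shown rounded to 5 d.p.)
v1: (-4.5,0) → rotate → (3.34415,3.01109) → ×s → (8.56103,7.70838) → (8.56,7.71)
v2: (-4,-5) → rotate → (-0.37307,6.39225) → ×s → (-0.95507,16.36415) → (-0.96,16.36)
v3: (-1,-4) → rotate → (-1.93338,3.64171) → ×s → (-4.94945,9.32278) → (-4.95,9.32)
v4: (0.5,1) → rotate → (0.29756,-1.07771) → ×s → (0.76175,-2.75894) → (0.76,-2.76)
v5: (-0.5,4) → rotate → (3.04809,-2.63801) → ×s → (7.80312,-6.75332) → (7.80,-6.75)

Cross-section at z=12: (8.56,7.71) (-0.96,16.36) (-4.95,9.32) (0.76,-2.76) (7.80,-6.75)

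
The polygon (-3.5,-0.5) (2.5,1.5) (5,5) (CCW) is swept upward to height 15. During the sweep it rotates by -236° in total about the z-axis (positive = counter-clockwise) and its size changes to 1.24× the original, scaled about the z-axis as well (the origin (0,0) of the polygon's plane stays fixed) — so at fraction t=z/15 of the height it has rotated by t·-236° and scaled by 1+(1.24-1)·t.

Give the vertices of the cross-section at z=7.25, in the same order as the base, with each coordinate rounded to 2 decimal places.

t = z/height = 7.25/15 = 0.483333
s = 1 + (scale-1)·z/height = 1 + (1.24-1)·7.25/15 = 1.116000
θ = twist·z/height = -236°·7.25/15 = -114.0667° = -1.990839 rad
cos θ = -0.407799, sin θ = -0.913072 (intermediates below are computed at full precision and shown rounded to 5 d.p.)
v1: (-3.5,-0.5) → rotate → (0.97076,3.39965) → ×s → (1.08337,3.79401) → (1.08,3.79)
v2: (2.5,1.5) → rotate → (0.35011,-2.89438) → ×s → (0.39072,-3.23013) → (0.39,-3.23)
v3: (5,5) → rotate → (2.52636,-6.60435) → ×s → (2.81942,-7.37046) → (2.82,-7.37)

Cross-section at z=7.25: (1.08,3.79) (0.39,-3.23) (2.82,-7.37)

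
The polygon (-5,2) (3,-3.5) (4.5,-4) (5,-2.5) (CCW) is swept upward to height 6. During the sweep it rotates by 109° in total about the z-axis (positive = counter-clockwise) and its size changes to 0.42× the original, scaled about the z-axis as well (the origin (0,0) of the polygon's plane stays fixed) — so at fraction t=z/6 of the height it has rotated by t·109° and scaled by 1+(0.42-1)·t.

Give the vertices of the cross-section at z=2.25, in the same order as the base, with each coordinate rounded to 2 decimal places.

Cross-section at z=2.25: (-3.98,-1.38) (3.57,-0.53) (4.71,-0.06) (4.24,1.08)

t = z/height = 2.25/6 = 0.375
s = 1 + (scale-1)·z/height = 1 + (0.42-1)·2.25/6 = 0.782500
θ = twist·z/height = 109°·2.25/6 = 40.8750° = 0.713403 rad
cos θ = 0.756139, sin θ = 0.654411 (intermediates below are computed at full precision and shown rounded to 5 d.p.)
v1: (-5,2) → rotate → (-5.08952,-1.75978) → ×s → (-3.98255,-1.37703) → (-3.98,-1.38)
v2: (3,-3.5) → rotate → (4.55886,-0.68325) → ×s → (3.56730,-0.53465) → (3.57,-0.53)
v3: (4.5,-4) → rotate → (6.02027,-0.07971) → ×s → (4.71086,-0.06237) → (4.71,-0.06)
v4: (5,-2.5) → rotate → (5.41672,1.38171) → ×s → (4.23859,1.08119) → (4.24,1.08)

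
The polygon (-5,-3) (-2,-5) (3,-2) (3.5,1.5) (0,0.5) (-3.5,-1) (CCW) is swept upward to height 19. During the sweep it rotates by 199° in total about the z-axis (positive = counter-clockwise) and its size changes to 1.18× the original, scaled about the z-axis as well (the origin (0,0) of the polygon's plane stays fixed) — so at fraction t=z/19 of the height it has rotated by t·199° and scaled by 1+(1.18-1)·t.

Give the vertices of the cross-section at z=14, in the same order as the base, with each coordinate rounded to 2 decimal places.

t = z/height = 14/19 = 0.736842
s = 1 + (scale-1)·z/height = 1 + (1.18-1)·14/19 = 1.132632
θ = twist·z/height = 199°·14/19 = 146.6316° = 2.559204 rad
cos θ = -0.835151, sin θ = 0.550021 (intermediates below are computed at full precision and shown rounded to 5 d.p.)
v1: (-5,-3) → rotate → (5.82582,-0.24465) → ×s → (6.59850,-0.27710) → (6.60,-0.28)
v2: (-2,-5) → rotate → (4.42040,3.07571) → ×s → (5.00669,3.48365) → (5.01,3.48)
v3: (3,-2) → rotate → (-1.40541,3.32036) → ×s → (-1.59181,3.76075) → (-1.59,3.76)
v4: (3.5,1.5) → rotate → (-3.74806,0.67235) → ×s → (-4.24517,0.76152) → (-4.25,0.76)
v5: (0,0.5) → rotate → (-0.27501,-0.41758) → ×s → (-0.31149,-0.47296) → (-0.31,-0.47)
v6: (-3.5,-1) → rotate → (3.47305,-1.08992) → ×s → (3.93369,-1.23448) → (3.93,-1.23)

Cross-section at z=14: (6.60,-0.28) (5.01,3.48) (-1.59,3.76) (-4.25,0.76) (-0.31,-0.47) (3.93,-1.23)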